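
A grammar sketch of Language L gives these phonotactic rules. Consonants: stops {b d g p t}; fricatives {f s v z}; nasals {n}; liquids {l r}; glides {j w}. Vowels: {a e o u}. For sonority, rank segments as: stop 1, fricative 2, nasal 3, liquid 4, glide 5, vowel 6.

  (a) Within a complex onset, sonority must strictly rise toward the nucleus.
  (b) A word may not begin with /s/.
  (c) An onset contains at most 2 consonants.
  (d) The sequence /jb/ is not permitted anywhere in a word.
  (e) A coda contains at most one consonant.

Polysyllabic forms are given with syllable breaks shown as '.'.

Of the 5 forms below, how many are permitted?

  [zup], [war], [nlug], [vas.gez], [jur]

[zup] — σ1 onset /z/, coda /p/ ok → permitted
[war] — σ1 onset /w/, coda /r/ ok → permitted
[nlug] — σ1 onset /nl/ (3→4 rises), coda /g/ ok → permitted
[vas.gez] — σ1 onset /v/, coda /s/ ok; σ2 onset /g/, coda /z/ ok → permitted
[jur] — σ1 onset /j/, coda /r/ ok → permitted
Permitted: [zup], [war], [nlug], [vas.gez], [jur] → 5.

5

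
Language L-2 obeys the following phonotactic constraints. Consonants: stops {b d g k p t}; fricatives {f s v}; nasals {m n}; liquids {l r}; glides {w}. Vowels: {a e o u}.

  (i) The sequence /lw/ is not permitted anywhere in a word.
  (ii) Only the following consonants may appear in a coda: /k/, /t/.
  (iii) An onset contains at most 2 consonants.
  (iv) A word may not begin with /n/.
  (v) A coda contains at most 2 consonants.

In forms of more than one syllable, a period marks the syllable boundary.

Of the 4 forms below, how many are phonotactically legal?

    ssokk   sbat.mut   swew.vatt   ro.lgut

3

ssokk — σ1 onset /ss/ (2C), coda /kk/ (2C) ok → phonotactically legal
sbat.mut — σ1 onset /sb/ (2C), coda /t/ ok; σ2 onset /m/, coda /t/ ok → phonotactically legal
swew.vatt — violates constraint (ii): syllable 1 coda contains /w/, which is not a licensed coda consonant → phonotactically illegal
ro.lgut — σ1 onset /r/, coda /∅/ ok; σ2 onset /lg/ (2C), coda /t/ ok → phonotactically legal
Phonotactically legal: ssokk, sbat.mut, ro.lgut → 3.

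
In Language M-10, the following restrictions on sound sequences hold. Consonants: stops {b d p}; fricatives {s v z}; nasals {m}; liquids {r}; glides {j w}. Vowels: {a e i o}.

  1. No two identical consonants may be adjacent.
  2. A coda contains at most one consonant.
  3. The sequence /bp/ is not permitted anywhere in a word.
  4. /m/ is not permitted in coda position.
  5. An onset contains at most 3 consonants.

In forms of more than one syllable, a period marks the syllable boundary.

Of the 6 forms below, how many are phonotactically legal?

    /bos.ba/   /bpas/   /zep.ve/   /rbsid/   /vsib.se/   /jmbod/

5

/bos.ba/ — σ1 onset /b/, coda /s/ ok; σ2 onset /b/, coda /∅/ ok → phonotactically legal
/bpas/ — violates constraint 3: contains banned sequence /bp/ → phonotactically illegal
/zep.ve/ — σ1 onset /z/, coda /p/ ok; σ2 onset /v/, coda /∅/ ok → phonotactically legal
/rbsid/ — σ1 onset /rbs/ (3C), coda /d/ ok → phonotactically legal
/vsib.se/ — σ1 onset /vs/ (2C), coda /b/ ok; σ2 onset /s/, coda /∅/ ok → phonotactically legal
/jmbod/ — σ1 onset /jmb/ (3C), coda /d/ ok → phonotactically legal
Phonotactically legal: /bos.ba/, /zep.ve/, /rbsid/, /vsib.se/, /jmbod/ → 5.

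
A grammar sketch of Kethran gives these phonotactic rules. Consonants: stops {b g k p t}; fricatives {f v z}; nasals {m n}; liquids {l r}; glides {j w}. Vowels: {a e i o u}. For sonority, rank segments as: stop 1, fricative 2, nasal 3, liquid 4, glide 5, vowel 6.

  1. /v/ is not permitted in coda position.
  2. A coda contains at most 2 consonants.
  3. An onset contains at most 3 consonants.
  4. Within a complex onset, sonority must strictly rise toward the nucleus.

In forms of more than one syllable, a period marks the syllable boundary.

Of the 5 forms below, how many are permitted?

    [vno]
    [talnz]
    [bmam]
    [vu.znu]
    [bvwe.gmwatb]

[vno] — σ1 onset /vn/ (2→3 rises), coda /∅/ ok → permitted
[talnz] — violates constraint 2: syllable 1 coda /lnz/ has 3 consonants (> 2) → not permitted
[bmam] — σ1 onset /bm/ (1→3 rises), coda /m/ ok → permitted
[vu.znu] — σ1 onset /v/, coda /∅/ ok; σ2 onset /zn/ (2→3 rises), coda /∅/ ok → permitted
[bvwe.gmwatb] — σ1 onset /bvw/ (1→2→5 rises), coda /∅/ ok; σ2 onset /gmw/ (1→3→5 rises), coda /tb/ (2C) ok → permitted
Permitted: [vno], [bmam], [vu.znu], [bvwe.gmwatb] → 4.

4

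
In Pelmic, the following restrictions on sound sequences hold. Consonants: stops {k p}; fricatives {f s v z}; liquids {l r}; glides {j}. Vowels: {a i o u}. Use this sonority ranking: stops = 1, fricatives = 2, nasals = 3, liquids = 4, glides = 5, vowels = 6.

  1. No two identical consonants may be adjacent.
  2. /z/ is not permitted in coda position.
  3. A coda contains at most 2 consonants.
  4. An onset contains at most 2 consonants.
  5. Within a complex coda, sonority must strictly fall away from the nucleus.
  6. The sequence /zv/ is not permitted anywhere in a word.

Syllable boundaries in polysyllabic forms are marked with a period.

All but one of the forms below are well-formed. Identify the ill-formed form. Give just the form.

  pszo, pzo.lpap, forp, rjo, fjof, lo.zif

pszo — violates constraint 4: syllable 1 onset /psz/ has 3 consonants (> 2) → ill-formed
pzo.lpap — σ1 onset /pz/ (2C), coda /∅/ ok; σ2 onset /lp/ (2C), coda /p/ ok → well-formed
forp — σ1 onset /f/, coda /rp/ (4→1 falls) ok → well-formed
rjo — σ1 onset /rj/ (2C), coda /∅/ ok → well-formed
fjof — σ1 onset /fj/ (2C), coda /f/ ok → well-formed
lo.zif — σ1 onset /l/, coda /∅/ ok; σ2 onset /z/, coda /f/ ok → well-formed

pszo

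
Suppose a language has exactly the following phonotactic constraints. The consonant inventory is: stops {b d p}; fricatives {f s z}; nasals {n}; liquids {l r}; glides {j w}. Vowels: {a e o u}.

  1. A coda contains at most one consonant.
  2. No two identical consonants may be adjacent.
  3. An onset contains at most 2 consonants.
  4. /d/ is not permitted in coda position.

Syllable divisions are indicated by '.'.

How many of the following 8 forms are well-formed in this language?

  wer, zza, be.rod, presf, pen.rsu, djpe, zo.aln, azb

2

wer — σ1 onset /w/, coda /r/ ok → well-formed
zza — violates constraint 2: adjacent identical consonants /zz/ → ill-formed
be.rod — violates constraint 4: syllable 2 coda contains /d/ → ill-formed
presf — violates constraint 1: syllable 1 coda /sf/ has 2 consonants (> 1) → ill-formed
pen.rsu — σ1 onset /p/, coda /n/ ok; σ2 onset /rs/ (2C), coda /∅/ ok → well-formed
djpe — violates constraint 3: syllable 1 onset /djp/ has 3 consonants (> 2) → ill-formed
zo.aln — violates constraint 1: syllable 2 coda /ln/ has 2 consonants (> 1) → ill-formed
azb — violates constraint 1: syllable 1 coda /zb/ has 2 consonants (> 1) → ill-formed
Well-formed: wer, pen.rsu → 2.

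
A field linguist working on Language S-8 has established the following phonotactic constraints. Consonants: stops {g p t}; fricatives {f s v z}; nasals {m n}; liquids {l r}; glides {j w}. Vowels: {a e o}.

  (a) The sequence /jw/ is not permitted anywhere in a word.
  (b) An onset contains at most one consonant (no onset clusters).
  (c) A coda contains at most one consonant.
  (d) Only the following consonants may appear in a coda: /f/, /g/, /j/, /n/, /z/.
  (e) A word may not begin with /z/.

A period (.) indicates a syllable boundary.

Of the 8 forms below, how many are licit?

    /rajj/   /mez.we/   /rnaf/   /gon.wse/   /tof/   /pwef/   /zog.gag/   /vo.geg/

3

/rajj/ — violates constraint (c): syllable 1 coda /jj/ has 2 consonants (> 1) → illicit
/mez.we/ — σ1 onset /m/, coda /z/ ok; σ2 onset /w/, coda /∅/ ok → licit
/rnaf/ — violates constraint (b): syllable 1 onset /rn/ has 2 consonants (> 1) → illicit
/gon.wse/ — violates constraint (b): syllable 2 onset /ws/ has 2 consonants (> 1) → illicit
/tof/ — σ1 onset /t/, coda /f/ ok → licit
/pwef/ — violates constraint (b): syllable 1 onset /pw/ has 2 consonants (> 1) → illicit
/zog.gag/ — violates constraint (e): word begins with /z/ → illicit
/vo.geg/ — σ1 onset /v/, coda /∅/ ok; σ2 onset /g/, coda /g/ ok → licit
Licit: /mez.we/, /tof/, /vo.geg/ → 3.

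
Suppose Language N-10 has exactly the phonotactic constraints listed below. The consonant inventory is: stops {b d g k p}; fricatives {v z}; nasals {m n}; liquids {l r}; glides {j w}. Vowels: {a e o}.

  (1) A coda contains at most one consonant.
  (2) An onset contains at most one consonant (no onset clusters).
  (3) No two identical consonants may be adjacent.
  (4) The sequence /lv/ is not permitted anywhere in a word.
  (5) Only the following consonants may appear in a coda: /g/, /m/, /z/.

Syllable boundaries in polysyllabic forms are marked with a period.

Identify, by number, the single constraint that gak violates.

5

gak: syllable 1 coda contains /k/, which is not a licensed coda consonant.
This is a violation of constraint 5: "Only the following consonants may appear in a coda: /g/, /m/, /z/."
The remaining constraints (1, 2, 3, 4) are satisfied.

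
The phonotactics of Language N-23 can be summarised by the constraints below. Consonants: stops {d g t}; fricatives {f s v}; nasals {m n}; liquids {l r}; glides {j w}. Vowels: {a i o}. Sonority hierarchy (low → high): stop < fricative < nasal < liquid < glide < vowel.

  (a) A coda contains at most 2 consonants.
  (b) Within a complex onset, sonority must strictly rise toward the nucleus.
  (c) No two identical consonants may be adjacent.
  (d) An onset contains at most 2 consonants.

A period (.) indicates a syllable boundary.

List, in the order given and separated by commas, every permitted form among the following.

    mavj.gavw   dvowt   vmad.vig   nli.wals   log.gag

mavj.gavw, dvowt, vmad.vig, nli.wals

mavj.gavw — σ1 onset /m/, coda /vj/ (2C) ok; σ2 onset /g/, coda /vw/ (2C) ok → permitted
dvowt — σ1 onset /dv/ (1→2 rises), coda /wt/ (2C) ok → permitted
vmad.vig — σ1 onset /vm/ (2→3 rises), coda /d/ ok; σ2 onset /v/, coda /g/ ok → permitted
nli.wals — σ1 onset /nl/ (3→4 rises), coda /∅/ ok; σ2 onset /w/, coda /ls/ (2C) ok → permitted
log.gag — violates constraint (c): adjacent identical consonants /gg/ → not permitted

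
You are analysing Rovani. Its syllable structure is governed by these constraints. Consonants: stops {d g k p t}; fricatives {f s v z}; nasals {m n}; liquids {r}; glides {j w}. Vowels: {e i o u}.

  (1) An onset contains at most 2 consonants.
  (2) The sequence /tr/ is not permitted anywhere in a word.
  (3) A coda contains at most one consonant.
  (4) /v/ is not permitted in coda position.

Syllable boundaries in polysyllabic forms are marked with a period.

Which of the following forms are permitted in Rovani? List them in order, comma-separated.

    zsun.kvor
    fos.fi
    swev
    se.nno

zsun.kvor — σ1 onset /zs/ (2C), coda /n/ ok; σ2 onset /kv/ (2C), coda /r/ ok → permitted
fos.fi — σ1 onset /f/, coda /s/ ok; σ2 onset /f/, coda /∅/ ok → permitted
swev — violates constraint 4: syllable 1 coda contains /v/ → not permitted
se.nno — σ1 onset /s/, coda /∅/ ok; σ2 onset /nn/ (2C), coda /∅/ ok → permitted

zsun.kvor, fos.fi, se.nno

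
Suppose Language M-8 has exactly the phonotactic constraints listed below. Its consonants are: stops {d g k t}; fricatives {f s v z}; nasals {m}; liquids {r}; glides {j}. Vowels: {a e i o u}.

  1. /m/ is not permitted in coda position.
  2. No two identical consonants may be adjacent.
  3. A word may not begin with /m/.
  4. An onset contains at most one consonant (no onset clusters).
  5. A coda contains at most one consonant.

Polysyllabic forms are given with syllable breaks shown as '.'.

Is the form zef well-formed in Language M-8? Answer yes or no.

yes

zef — σ1 onset /z/, coda /f/ ok → well-formed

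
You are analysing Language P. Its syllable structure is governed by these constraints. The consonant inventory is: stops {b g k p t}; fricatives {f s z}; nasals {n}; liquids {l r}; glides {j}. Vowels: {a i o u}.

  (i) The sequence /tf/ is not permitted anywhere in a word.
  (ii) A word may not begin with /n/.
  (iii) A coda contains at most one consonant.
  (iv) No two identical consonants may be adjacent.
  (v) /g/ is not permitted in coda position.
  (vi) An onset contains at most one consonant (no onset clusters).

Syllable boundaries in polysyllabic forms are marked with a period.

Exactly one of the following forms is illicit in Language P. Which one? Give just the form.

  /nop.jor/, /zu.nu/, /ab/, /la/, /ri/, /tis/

/nop.jor/

/nop.jor/ — violates constraint (ii): word begins with /n/ → illicit
/zu.nu/ — σ1 onset /z/, coda /∅/ ok; σ2 onset /n/, coda /∅/ ok → licit
/ab/ — σ1 onset /∅/, coda /b/ ok → licit
/la/ — σ1 onset /l/, coda /∅/ ok → licit
/ri/ — σ1 onset /r/, coda /∅/ ok → licit
/tis/ — σ1 onset /t/, coda /s/ ok → licit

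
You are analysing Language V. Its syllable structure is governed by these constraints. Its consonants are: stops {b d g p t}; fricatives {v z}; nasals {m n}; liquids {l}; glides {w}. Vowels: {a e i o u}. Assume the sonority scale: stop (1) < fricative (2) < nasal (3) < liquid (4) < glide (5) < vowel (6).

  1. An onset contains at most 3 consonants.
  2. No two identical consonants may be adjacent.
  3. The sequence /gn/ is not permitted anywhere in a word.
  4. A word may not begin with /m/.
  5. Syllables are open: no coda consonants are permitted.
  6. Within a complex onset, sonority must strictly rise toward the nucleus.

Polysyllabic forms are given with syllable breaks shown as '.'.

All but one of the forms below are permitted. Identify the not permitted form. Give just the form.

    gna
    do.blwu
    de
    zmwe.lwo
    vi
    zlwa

gna

gna — violates constraint 3: contains banned sequence /gn/ → not permitted
do.blwu — σ1 onset /d/, coda /∅/ ok; σ2 onset /blw/ (1→4→5 rises), coda /∅/ ok → permitted
de — σ1 onset /d/, coda /∅/ ok → permitted
zmwe.lwo — σ1 onset /zmw/ (2→3→5 rises), coda /∅/ ok; σ2 onset /lw/ (4→5 rises), coda /∅/ ok → permitted
vi — σ1 onset /v/, coda /∅/ ok → permitted
zlwa — σ1 onset /zlw/ (2→4→5 rises), coda /∅/ ok → permitted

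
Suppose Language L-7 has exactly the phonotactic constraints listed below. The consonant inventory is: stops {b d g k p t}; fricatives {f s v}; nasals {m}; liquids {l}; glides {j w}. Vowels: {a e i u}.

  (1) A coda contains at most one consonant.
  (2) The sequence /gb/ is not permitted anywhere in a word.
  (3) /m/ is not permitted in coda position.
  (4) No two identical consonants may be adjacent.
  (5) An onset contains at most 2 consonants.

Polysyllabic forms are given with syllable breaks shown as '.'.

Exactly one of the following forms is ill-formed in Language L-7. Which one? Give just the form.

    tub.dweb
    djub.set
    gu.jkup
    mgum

tub.dweb — σ1 onset /t/, coda /b/ ok; σ2 onset /dw/ (2C), coda /b/ ok → well-formed
djub.set — σ1 onset /dj/ (2C), coda /b/ ok; σ2 onset /s/, coda /t/ ok → well-formed
gu.jkup — σ1 onset /g/, coda /∅/ ok; σ2 onset /jk/ (2C), coda /p/ ok → well-formed
mgum — violates constraint 3: syllable 1 coda contains /m/ → ill-formed

mgum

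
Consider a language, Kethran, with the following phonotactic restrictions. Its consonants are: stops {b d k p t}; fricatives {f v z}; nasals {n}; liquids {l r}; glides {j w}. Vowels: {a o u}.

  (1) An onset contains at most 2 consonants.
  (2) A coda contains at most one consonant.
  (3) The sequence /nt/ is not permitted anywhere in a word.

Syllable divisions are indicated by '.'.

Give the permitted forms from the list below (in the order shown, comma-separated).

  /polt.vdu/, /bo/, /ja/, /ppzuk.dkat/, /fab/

/polt.vdu/ — violates constraint 2: syllable 1 coda /lt/ has 2 consonants (> 1) → not permitted
/bo/ — σ1 onset /b/, coda /∅/ ok → permitted
/ja/ — σ1 onset /j/, coda /∅/ ok → permitted
/ppzuk.dkat/ — violates constraint 1: syllable 1 onset /ppz/ has 3 consonants (> 2) → not permitted
/fab/ — σ1 onset /f/, coda /b/ ok → permitted

/bo/, /ja/, /fab/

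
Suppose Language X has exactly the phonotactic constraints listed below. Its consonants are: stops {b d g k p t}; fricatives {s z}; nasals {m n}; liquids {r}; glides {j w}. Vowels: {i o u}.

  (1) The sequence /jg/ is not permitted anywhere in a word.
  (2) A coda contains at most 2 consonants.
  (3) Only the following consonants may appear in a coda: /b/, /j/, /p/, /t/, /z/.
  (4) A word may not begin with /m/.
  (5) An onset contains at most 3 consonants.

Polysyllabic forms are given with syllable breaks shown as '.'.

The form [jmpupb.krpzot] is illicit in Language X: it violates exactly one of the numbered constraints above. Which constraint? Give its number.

5

[jmpupb.krpzot]: syllable 2 onset /krpz/ has 4 consonants (> 3).
This is a violation of constraint 5: "An onset contains at most 3 consonants."
The remaining constraints (1, 2, 3, 4) are satisfied.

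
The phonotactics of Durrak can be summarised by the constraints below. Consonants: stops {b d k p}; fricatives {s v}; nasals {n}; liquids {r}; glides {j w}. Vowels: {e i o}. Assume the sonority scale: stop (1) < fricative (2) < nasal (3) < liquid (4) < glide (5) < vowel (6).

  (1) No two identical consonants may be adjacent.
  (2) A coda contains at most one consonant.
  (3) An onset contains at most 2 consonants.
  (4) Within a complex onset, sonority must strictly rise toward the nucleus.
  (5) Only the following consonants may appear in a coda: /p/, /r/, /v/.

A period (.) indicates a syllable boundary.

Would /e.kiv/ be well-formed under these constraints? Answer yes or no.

yes

/e.kiv/ — σ1 onset /∅/, coda /∅/ ok; σ2 onset /k/, coda /v/ ok → well-formed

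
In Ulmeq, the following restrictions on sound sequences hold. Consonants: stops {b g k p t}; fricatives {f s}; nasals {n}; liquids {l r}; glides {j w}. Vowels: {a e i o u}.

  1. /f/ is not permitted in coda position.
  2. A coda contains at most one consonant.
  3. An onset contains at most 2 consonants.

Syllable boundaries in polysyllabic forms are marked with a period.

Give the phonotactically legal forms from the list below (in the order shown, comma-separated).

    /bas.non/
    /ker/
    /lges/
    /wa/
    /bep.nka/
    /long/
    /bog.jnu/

/bas.non/ — σ1 onset /b/, coda /s/ ok; σ2 onset /n/, coda /n/ ok → phonotactically legal
/ker/ — σ1 onset /k/, coda /r/ ok → phonotactically legal
/lges/ — σ1 onset /lg/ (2C), coda /s/ ok → phonotactically legal
/wa/ — σ1 onset /w/, coda /∅/ ok → phonotactically legal
/bep.nka/ — σ1 onset /b/, coda /p/ ok; σ2 onset /nk/ (2C), coda /∅/ ok → phonotactically legal
/long/ — violates constraint 2: syllable 1 coda /ng/ has 2 consonants (> 1) → phonotactically illegal
/bog.jnu/ — σ1 onset /b/, coda /g/ ok; σ2 onset /jn/ (2C), coda /∅/ ok → phonotactically legal

/bas.non/, /ker/, /lges/, /wa/, /bep.nka/, /bog.jnu/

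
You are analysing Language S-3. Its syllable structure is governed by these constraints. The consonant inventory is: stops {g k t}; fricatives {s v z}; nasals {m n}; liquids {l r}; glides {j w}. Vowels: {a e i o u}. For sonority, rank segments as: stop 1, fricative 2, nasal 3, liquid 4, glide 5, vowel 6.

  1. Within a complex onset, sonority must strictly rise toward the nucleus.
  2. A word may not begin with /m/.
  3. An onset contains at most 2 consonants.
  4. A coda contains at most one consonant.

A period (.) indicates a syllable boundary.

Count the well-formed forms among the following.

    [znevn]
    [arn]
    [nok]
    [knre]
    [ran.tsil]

2

[znevn] — violates constraint 4: syllable 1 coda /vn/ has 2 consonants (> 1) → ill-formed
[arn] — violates constraint 4: syllable 1 coda /rn/ has 2 consonants (> 1) → ill-formed
[nok] — σ1 onset /n/, coda /k/ ok → well-formed
[knre] — violates constraint 3: syllable 1 onset /knr/ has 3 consonants (> 2) → ill-formed
[ran.tsil] — σ1 onset /r/, coda /n/ ok; σ2 onset /ts/ (1→2 rises), coda /l/ ok → well-formed
Well-formed: [nok], [ran.tsil] → 2.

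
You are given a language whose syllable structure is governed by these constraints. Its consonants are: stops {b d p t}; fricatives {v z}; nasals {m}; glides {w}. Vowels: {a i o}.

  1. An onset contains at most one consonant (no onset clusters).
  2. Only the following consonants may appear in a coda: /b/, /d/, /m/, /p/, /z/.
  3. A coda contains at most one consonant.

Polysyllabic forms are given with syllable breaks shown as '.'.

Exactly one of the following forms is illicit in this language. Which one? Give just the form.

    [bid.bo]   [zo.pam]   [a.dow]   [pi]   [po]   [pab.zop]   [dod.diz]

[a.dow]

[bid.bo] — σ1 onset /b/, coda /d/ ok; σ2 onset /b/, coda /∅/ ok → licit
[zo.pam] — σ1 onset /z/, coda /∅/ ok; σ2 onset /p/, coda /m/ ok → licit
[a.dow] — violates constraint 2: syllable 2 coda contains /w/, which is not a licensed coda consonant → illicit
[pi] — σ1 onset /p/, coda /∅/ ok → licit
[po] — σ1 onset /p/, coda /∅/ ok → licit
[pab.zop] — σ1 onset /p/, coda /b/ ok; σ2 onset /z/, coda /p/ ok → licit
[dod.diz] — σ1 onset /d/, coda /d/ ok; σ2 onset /d/, coda /z/ ok → licit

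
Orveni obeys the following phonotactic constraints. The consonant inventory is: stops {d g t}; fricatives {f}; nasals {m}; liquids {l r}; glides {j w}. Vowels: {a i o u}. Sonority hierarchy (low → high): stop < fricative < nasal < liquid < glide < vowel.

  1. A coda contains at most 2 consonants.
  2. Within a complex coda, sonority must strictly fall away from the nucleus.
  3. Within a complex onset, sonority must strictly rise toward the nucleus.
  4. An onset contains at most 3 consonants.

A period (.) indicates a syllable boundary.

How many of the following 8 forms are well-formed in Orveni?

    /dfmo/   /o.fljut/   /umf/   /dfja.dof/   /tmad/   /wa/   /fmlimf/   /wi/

8

/dfmo/ — σ1 onset /dfm/ (1→2→3 rises), coda /∅/ ok → well-formed
/o.fljut/ — σ1 onset /∅/, coda /∅/ ok; σ2 onset /flj/ (2→4→5 rises), coda /t/ ok → well-formed
/umf/ — σ1 onset /∅/, coda /mf/ (3→2 falls) ok → well-formed
/dfja.dof/ — σ1 onset /dfj/ (1→2→5 rises), coda /∅/ ok; σ2 onset /d/, coda /f/ ok → well-formed
/tmad/ — σ1 onset /tm/ (1→3 rises), coda /d/ ok → well-formed
/wa/ — σ1 onset /w/, coda /∅/ ok → well-formed
/fmlimf/ — σ1 onset /fml/ (2→3→4 rises), coda /mf/ (3→2 falls) ok → well-formed
/wi/ — σ1 onset /w/, coda /∅/ ok → well-formed
Well-formed: /dfmo/, /o.fljut/, /umf/, /dfja.dof/, /tmad/, /wa/, /fmlimf/, /wi/ → 8.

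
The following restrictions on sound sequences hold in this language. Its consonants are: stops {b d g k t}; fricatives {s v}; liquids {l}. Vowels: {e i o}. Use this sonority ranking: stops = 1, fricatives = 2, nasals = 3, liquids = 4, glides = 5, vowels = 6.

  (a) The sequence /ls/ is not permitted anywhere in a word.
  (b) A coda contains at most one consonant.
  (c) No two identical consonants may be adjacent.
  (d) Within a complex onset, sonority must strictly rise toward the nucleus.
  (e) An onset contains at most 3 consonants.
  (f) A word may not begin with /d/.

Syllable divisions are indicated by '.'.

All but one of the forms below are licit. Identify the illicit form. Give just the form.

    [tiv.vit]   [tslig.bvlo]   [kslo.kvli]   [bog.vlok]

[tiv.vit] — violates constraint (c): adjacent identical consonants /vv/ → illicit
[tslig.bvlo] — σ1 onset /tsl/ (1→2→4 rises), coda /g/ ok; σ2 onset /bvl/ (1→2→4 rises), coda /∅/ ok → licit
[kslo.kvli] — σ1 onset /ksl/ (1→2→4 rises), coda /∅/ ok; σ2 onset /kvl/ (1→2→4 rises), coda /∅/ ok → licit
[bog.vlok] — σ1 onset /b/, coda /g/ ok; σ2 onset /vl/ (2→4 rises), coda /k/ ok → licit

[tiv.vit]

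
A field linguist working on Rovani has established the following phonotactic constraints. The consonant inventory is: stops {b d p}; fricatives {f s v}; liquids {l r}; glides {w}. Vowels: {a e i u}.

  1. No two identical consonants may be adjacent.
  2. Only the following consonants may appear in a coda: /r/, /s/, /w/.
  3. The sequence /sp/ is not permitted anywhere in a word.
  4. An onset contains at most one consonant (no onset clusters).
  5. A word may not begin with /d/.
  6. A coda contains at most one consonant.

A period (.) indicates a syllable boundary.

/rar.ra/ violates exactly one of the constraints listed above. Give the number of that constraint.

1

/rar.ra/: adjacent identical consonants /rr/.
This is a violation of constraint 1: "No two identical consonants may be adjacent."
The remaining constraints (2, 3, 4, 5, 6) are satisfied.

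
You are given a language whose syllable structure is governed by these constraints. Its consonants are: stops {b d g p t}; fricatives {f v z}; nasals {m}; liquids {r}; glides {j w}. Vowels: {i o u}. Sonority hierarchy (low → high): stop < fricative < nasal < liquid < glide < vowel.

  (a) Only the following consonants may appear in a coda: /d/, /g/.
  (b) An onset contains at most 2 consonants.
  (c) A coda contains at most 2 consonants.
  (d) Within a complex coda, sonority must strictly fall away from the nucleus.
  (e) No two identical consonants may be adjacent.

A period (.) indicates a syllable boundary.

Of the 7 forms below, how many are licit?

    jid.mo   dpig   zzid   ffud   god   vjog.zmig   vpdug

jid.mo — σ1 onset /j/, coda /d/ ok; σ2 onset /m/, coda /∅/ ok → licit
dpig — σ1 onset /dp/ (2C), coda /g/ ok → licit
zzid — violates constraint (e): adjacent identical consonants /zz/ → illicit
ffud — violates constraint (e): adjacent identical consonants /ff/ → illicit
god — σ1 onset /g/, coda /d/ ok → licit
vjog.zmig — σ1 onset /vj/ (2C), coda /g/ ok; σ2 onset /zm/ (2C), coda /g/ ok → licit
vpdug — violates constraint (b): syllable 1 onset /vpd/ has 3 consonants (> 2) → illicit
Licit: jid.mo, dpig, god, vjog.zmig → 4.

4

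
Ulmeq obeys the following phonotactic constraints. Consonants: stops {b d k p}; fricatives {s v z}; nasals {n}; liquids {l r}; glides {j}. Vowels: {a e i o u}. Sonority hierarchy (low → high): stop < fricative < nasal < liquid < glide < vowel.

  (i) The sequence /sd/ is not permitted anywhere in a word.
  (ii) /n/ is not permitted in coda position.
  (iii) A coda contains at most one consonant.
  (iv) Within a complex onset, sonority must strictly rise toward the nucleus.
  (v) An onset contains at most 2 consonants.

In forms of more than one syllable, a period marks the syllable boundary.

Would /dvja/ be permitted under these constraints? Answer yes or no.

/dvja/ — violates constraint (v): syllable 1 onset /dvj/ has 3 consonants (> 2) → not permitted

no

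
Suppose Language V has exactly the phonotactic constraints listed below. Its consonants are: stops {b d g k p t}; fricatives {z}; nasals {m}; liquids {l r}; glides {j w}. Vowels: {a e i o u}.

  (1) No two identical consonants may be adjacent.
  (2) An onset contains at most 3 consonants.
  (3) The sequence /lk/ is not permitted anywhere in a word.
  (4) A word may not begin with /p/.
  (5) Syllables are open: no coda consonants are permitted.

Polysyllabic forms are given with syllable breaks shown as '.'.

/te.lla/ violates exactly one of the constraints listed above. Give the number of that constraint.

/te.lla/: adjacent identical consonants /ll/.
This is a violation of constraint 1: "No two identical consonants may be adjacent."
The remaining constraints (2, 3, 4, 5) are satisfied.

1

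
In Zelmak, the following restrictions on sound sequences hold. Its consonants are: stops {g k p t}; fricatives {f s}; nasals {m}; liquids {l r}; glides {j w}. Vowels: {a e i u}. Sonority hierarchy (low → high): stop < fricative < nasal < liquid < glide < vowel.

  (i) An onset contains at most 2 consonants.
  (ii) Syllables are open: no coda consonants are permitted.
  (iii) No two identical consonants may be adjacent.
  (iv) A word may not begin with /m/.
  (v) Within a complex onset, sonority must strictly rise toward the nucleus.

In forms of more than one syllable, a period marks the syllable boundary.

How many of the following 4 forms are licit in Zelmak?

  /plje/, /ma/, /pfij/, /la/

/plje/ — violates constraint (i): syllable 1 onset /plj/ has 3 consonants (> 2) → illicit
/ma/ — violates constraint (iv): word begins with /m/ → illicit
/pfij/ — violates constraint (ii): syllable 1 coda /j/ has 1 consonant (> 0) → illicit
/la/ — σ1 onset /l/, coda /∅/ ok → licit
Licit: /la/ → 1.

1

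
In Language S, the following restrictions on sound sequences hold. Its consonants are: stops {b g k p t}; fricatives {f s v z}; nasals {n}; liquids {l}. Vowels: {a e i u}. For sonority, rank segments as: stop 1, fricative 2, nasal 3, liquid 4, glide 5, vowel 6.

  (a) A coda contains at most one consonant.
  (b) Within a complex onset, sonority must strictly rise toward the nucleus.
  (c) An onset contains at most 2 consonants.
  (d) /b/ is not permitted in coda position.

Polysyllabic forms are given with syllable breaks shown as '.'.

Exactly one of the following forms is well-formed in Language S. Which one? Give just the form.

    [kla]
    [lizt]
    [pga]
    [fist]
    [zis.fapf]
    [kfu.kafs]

[kla] — σ1 onset /kl/ (1→4 rises), coda /∅/ ok → well-formed
[lizt] — violates constraint (a): syllable 1 coda /zt/ has 2 consonants (> 1) → ill-formed
[pga] — violates constraint (b): syllable 1 onset /pg/: /p/ (stop, 1) → /g/ (stop, 1) does not rise → ill-formed
[fist] — violates constraint (a): syllable 1 coda /st/ has 2 consonants (> 1) → ill-formed
[zis.fapf] — violates constraint (a): syllable 2 coda /pf/ has 2 consonants (> 1) → ill-formed
[kfu.kafs] — violates constraint (a): syllable 2 coda /fs/ has 2 consonants (> 1) → ill-formed

[kla]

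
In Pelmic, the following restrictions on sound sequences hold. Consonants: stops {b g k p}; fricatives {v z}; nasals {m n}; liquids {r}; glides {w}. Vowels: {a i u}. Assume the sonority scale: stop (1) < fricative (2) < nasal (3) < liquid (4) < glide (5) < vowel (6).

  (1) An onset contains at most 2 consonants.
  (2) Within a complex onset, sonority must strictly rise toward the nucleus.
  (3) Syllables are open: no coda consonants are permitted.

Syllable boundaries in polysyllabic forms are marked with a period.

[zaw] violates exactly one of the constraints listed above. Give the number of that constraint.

3

[zaw]: syllable 1 coda /w/ has 1 consonant (> 0).
This is a violation of constraint 3: "Syllables are open: no coda consonants are permitted."
The remaining constraints (1, 2) are satisfied.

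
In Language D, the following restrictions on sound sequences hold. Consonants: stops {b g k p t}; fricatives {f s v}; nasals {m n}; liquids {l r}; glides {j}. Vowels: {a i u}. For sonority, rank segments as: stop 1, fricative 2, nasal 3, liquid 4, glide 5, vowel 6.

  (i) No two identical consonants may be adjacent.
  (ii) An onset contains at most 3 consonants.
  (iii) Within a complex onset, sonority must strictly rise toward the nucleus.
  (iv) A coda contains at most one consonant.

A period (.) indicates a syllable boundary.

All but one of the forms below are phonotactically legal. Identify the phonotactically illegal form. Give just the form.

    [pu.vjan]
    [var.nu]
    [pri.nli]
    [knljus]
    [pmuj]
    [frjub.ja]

[knljus]

[pu.vjan] — σ1 onset /p/, coda /∅/ ok; σ2 onset /vj/ (2→5 rises), coda /n/ ok → phonotactically legal
[var.nu] — σ1 onset /v/, coda /r/ ok; σ2 onset /n/, coda /∅/ ok → phonotactically legal
[pri.nli] — σ1 onset /pr/ (1→4 rises), coda /∅/ ok; σ2 onset /nl/ (3→4 rises), coda /∅/ ok → phonotactically legal
[knljus] — violates constraint (ii): syllable 1 onset /knlj/ has 4 consonants (> 3) → phonotactically illegal
[pmuj] — σ1 onset /pm/ (1→3 rises), coda /j/ ok → phonotactically legal
[frjub.ja] — σ1 onset /frj/ (2→4→5 rises), coda /b/ ok; σ2 onset /j/, coda /∅/ ok → phonotactically legal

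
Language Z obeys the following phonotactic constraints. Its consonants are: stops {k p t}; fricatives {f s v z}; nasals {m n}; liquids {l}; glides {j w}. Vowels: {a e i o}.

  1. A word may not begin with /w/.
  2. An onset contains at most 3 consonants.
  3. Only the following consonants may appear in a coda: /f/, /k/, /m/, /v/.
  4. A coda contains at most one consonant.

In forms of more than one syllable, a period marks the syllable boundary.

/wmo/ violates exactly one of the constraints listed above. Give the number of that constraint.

1

/wmo/: word begins with /w/.
This is a violation of constraint 1: "A word may not begin with /w/."
The remaining constraints (2, 3, 4) are satisfied.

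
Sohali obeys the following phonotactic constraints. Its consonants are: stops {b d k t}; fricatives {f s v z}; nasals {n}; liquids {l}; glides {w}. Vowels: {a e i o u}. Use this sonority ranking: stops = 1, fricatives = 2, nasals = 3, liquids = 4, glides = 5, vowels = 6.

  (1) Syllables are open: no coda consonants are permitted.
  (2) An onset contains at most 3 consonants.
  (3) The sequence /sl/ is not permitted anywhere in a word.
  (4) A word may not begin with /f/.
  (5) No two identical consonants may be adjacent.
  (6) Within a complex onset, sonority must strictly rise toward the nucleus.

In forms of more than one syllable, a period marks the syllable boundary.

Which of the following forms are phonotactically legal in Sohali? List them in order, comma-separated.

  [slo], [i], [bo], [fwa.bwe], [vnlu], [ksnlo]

[slo] — violates constraint 3: contains banned sequence /sl/ → phonotactically illegal
[i] — σ1 onset /∅/, coda /∅/ ok → phonotactically legal
[bo] — σ1 onset /b/, coda /∅/ ok → phonotactically legal
[fwa.bwe] — violates constraint 4: word begins with /f/ → phonotactically illegal
[vnlu] — σ1 onset /vnl/ (2→3→4 rises), coda /∅/ ok → phonotactically legal
[ksnlo] — violates constraint 2: syllable 1 onset /ksnl/ has 4 consonants (> 3) → phonotactically illegal

[i], [bo], [vnlu]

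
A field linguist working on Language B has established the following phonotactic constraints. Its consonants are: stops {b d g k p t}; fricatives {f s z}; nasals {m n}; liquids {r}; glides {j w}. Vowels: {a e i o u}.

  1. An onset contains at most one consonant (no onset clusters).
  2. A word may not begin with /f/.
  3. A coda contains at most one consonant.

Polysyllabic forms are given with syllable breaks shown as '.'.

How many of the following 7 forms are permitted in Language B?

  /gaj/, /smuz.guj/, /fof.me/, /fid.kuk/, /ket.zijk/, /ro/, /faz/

2

/gaj/ — σ1 onset /g/, coda /j/ ok → permitted
/smuz.guj/ — violates constraint 1: syllable 1 onset /sm/ has 2 consonants (> 1) → not permitted
/fof.me/ — violates constraint 2: word begins with /f/ → not permitted
/fid.kuk/ — violates constraint 2: word begins with /f/ → not permitted
/ket.zijk/ — violates constraint 3: syllable 2 coda /jk/ has 2 consonants (> 1) → not permitted
/ro/ — σ1 onset /r/, coda /∅/ ok → permitted
/faz/ — violates constraint 2: word begins with /f/ → not permitted
Permitted: /gaj/, /ro/ → 2.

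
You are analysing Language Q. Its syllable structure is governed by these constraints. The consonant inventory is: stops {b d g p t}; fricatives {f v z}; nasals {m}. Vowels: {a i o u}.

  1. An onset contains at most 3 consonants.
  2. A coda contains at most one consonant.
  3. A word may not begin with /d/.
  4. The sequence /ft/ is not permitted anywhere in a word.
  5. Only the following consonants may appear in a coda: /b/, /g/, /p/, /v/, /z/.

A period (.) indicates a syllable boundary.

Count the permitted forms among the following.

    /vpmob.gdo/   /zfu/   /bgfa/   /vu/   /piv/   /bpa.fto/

/vpmob.gdo/ — σ1 onset /vpm/ (3C), coda /b/ ok; σ2 onset /gd/ (2C), coda /∅/ ok → permitted
/zfu/ — σ1 onset /zf/ (2C), coda /∅/ ok → permitted
/bgfa/ — σ1 onset /bgf/ (3C), coda /∅/ ok → permitted
/vu/ — σ1 onset /v/, coda /∅/ ok → permitted
/piv/ — σ1 onset /p/, coda /v/ ok → permitted
/bpa.fto/ — violates constraint 4: contains banned sequence /ft/ → not permitted
Permitted: /vpmob.gdo/, /zfu/, /bgfa/, /vu/, /piv/ → 5.

5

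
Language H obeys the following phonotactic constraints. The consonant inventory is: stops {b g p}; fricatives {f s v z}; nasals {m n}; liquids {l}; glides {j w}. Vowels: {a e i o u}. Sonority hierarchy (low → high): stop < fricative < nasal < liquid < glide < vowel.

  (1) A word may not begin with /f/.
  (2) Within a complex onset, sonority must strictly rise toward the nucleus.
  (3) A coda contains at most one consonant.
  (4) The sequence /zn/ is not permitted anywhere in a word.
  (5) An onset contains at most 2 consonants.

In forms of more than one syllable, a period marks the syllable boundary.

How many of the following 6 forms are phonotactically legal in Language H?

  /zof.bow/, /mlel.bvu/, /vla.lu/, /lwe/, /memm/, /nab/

/zof.bow/ — σ1 onset /z/, coda /f/ ok; σ2 onset /b/, coda /w/ ok → phonotactically legal
/mlel.bvu/ — σ1 onset /ml/ (3→4 rises), coda /l/ ok; σ2 onset /bv/ (1→2 rises), coda /∅/ ok → phonotactically legal
/vla.lu/ — σ1 onset /vl/ (2→4 rises), coda /∅/ ok; σ2 onset /l/, coda /∅/ ok → phonotactically legal
/lwe/ — σ1 onset /lw/ (4→5 rises), coda /∅/ ok → phonotactically legal
/memm/ — violates constraint 3: syllable 1 coda /mm/ has 2 consonants (> 1) → phonotactically illegal
/nab/ — σ1 onset /n/, coda /b/ ok → phonotactically legal
Phonotactically legal: /zof.bow/, /mlel.bvu/, /vla.lu/, /lwe/, /nab/ → 5.

5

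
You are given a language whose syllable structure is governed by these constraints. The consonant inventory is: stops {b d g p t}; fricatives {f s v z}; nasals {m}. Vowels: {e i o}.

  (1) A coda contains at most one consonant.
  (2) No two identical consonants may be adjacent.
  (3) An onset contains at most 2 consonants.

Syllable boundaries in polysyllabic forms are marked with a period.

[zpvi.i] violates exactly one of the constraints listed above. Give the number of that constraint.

[zpvi.i]: syllable 1 onset /zpv/ has 3 consonants (> 2).
This is a violation of constraint 3: "An onset contains at most 2 consonants."
The remaining constraints (1, 2) are satisfied.

3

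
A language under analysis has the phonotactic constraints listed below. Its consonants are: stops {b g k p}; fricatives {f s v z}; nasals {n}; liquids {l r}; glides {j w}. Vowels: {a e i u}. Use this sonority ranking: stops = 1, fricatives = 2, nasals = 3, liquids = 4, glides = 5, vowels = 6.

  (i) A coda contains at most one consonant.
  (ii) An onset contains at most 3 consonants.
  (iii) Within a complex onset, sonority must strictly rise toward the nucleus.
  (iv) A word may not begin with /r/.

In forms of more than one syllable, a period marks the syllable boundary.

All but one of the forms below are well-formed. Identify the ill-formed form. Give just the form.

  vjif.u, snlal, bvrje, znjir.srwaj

bvrje

vjif.u — σ1 onset /vj/ (2→5 rises), coda /f/ ok; σ2 onset /∅/, coda /∅/ ok → well-formed
snlal — σ1 onset /snl/ (2→3→4 rises), coda /l/ ok → well-formed
bvrje — violates constraint (ii): syllable 1 onset /bvrj/ has 4 consonants (> 3) → ill-formed
znjir.srwaj — σ1 onset /znj/ (2→3→5 rises), coda /r/ ok; σ2 onset /srw/ (2→4→5 rises), coda /j/ ok → well-formed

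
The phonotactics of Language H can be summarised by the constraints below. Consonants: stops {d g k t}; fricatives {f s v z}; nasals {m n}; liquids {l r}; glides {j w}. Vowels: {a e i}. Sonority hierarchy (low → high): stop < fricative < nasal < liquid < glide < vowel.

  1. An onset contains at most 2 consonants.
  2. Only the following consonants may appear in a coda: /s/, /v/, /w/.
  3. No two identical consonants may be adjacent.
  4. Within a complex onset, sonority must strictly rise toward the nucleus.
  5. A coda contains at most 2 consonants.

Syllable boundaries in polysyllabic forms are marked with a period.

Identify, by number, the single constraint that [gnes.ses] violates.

3

[gnes.ses]: adjacent identical consonants /ss/.
This is a violation of constraint 3: "No two identical consonants may be adjacent."
The remaining constraints (1, 2, 4, 5) are satisfied.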